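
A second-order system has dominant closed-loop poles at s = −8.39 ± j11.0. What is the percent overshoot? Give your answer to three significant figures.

With σ = 8.39, ω_d = 11.0: ω_n = √(σ²+ω_d²) = 13.8 rad/s, ζ = σ/ω_n = 0.606.
%OS = 100 e^{−πζ/√(1−ζ²)} with ζ = 0.606 gives 9.11%.

%OS ≈ 9.11%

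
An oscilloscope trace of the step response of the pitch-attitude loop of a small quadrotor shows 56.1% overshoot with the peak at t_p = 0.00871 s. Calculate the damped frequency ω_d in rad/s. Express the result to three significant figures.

t_p = π/ω_d, so ω_d = π/0.00871 = 361 rad/s.

ω_d ≈ 361 rad/s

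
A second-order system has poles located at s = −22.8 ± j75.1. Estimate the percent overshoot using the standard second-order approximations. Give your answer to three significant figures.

With σ = 22.8, ω_d = 75.1: ω_n = √(σ²+ω_d²) = 78.5 rad/s, ζ = σ/ω_n = 0.291.
%OS = 100 e^{−πζ/√(1−ζ²)} with ζ = 0.291 gives 38.5%.

%OS ≈ 38.5%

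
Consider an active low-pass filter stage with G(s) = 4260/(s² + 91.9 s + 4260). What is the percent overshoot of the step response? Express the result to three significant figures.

Comparing the denominator to s² + 2ζω_n s + ω_n²: ω_n = √4260 = 65.3 rad/s, and 2ζω_n = 91.9 so ζ = 91.9/(2·65.3) = 0.704.
%OS = 100 e^{−πζ/√(1−ζ²)} with ζ = 0.704 gives 4.44%.

%OS ≈ 4.44%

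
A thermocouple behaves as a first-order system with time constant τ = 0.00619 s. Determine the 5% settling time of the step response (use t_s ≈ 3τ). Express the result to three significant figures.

t_s ≈ 0.0186 s

t_s ≈ 3τ = 0.0186 s.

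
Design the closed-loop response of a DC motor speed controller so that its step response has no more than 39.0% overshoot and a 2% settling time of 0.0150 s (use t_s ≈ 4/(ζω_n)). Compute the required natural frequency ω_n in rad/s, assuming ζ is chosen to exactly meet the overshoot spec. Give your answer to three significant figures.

ω_n ≈ 929 rad/s

ζ = −ln(OS)/√(π² + (ln OS)²). With OS = 0.390, ln OS = −0.9416 and ζ = 0.9416/3.280 = 0.287.
Then ω_n = 4/(ζ t_s) = 4/(0.287 × 0.0150) = 929 rad/s.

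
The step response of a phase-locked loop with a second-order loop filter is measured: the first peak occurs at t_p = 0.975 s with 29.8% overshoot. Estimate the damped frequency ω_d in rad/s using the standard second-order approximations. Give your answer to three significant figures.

ω_d ≈ 3.22 rad/s

t_p = π/ω_d, so ω_d = π/0.975 = 3.22 rad/s.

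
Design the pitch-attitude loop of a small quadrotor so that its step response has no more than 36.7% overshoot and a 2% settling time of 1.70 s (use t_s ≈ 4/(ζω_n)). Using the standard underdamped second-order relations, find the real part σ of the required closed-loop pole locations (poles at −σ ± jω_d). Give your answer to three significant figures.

σ ≈ 2.35

The settling-time spec alone fixes σ = ζω_n = 4/t_s = 4/1.70 = 2.35.
(Overshoot then fixes ζ = 0.304 and hence ω_d = σ·√(1−ζ²)/ζ = 7.37 rad/s.)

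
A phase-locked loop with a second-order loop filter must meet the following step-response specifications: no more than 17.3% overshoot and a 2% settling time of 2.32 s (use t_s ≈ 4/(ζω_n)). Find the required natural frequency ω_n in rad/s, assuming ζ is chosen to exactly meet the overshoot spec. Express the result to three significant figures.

ω_n ≈ 3.54 rad/s

Inverting the overshoot relation: ζ = |ln 0.173|/√(π² + ln²0.173) = 0.488.
Then ω_n = 4/(ζ t_s) = 4/(0.488 × 2.32) = 3.54 rad/s.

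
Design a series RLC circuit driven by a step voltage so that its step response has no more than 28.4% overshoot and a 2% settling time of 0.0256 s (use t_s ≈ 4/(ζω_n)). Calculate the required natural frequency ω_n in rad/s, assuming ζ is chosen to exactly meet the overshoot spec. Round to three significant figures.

ζ = −ln(OS)/√(π² + (ln OS)²). With OS = 0.284, ln OS = −1.259 and ζ = 1.259/3.384 = 0.372.
From t_s ≈ 4/(ζω_n): ω_n = 4/(ζ·t_s) = 4/(0.372·0.0256) = 420 rad/s.

ω_n ≈ 420 rad/s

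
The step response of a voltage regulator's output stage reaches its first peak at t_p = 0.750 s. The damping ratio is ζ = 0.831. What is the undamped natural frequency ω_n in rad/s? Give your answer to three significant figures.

ω_n ≈ 7.53 rad/s

Peak time t_p = π/ω_d, so ω_d = π/t_p = π/0.750 = 4.19 rad/s.
ω_n = ω_d/√(1−ζ²) = 4.19/√0.309 = 7.53 rad/s.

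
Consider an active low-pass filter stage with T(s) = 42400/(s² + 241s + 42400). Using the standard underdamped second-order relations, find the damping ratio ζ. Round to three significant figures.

Matching coefficients with s² + 2ζω_n s + ω_n² gives ω_n² = 42400 ⇒ ω_n = 206 rad/s, and ζ = 241/(2ω_n) = 0.585.

ζ ≈ 0.585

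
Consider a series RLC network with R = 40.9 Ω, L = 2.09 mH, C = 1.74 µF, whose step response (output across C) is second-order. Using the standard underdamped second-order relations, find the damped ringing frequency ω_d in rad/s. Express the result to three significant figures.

For a series RLC circuit (capacitor voltage as output), ω_n = 1/√(LC) = 1/√(2.09 mH · 1.74 µF) = 16600 rad/s.
ζ = (R/2)·√(C/L) = (40.9/2)·√(1.74 µF/2.09 mH) = 0.590.
ω_d = ω_n√(1−ζ²) = 13400 rad/s.

ω_d ≈ 13400 rad/s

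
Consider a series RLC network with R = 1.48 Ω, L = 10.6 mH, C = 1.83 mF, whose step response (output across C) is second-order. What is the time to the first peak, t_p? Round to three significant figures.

t_p ≈ 0.0145 s

For a series RLC circuit (capacitor voltage as output), ω_n = 1/√(LC) = 1/√(10.6 mH · 1.83 mF) = 227 rad/s.
ζ = (R/2)·√(C/L) = (1.48/2)·√(1.83 mF/10.6 mH) = 0.307.
ω_d = ω_n√(1−ζ²) = 216 rad/s. t_p = π/ω_d = 0.0145 s.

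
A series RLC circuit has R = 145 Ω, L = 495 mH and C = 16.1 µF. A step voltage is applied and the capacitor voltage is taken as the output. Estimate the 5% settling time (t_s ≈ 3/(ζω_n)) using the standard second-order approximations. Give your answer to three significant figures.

t_s ≈ 0.0205 s

For a series RLC circuit (capacitor voltage as output), ω_n = 1/√(LC) = 1/√(495 mH · 16.1 µF) = 354 rad/s.
ζ = (R/2)·√(C/L) = (145/2)·√(16.1 µF/495 mH) = 0.413.
t_s ≈ 3/(ζω_n) = 0.0205 s.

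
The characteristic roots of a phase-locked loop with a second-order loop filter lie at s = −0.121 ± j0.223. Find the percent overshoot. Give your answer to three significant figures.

The poles are at −σ ± jω_d with σ = 0.121 and ω_d = 0.223, so ω_n = √(σ²+ω_d²) = 0.254 rad/s and ζ = σ/ω_n = 0.477.
%OS = 100·exp(−πζ/√(1−ζ²)) = 18.2%.

%OS ≈ 18.2%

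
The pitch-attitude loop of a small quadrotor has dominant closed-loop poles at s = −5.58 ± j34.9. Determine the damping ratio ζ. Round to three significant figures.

ζ ≈ 0.158

|pole| = ω_n = √(5.58² + 34.9²) = 35.3 rad/s; ζ = cos θ = σ/ω_n = 0.158.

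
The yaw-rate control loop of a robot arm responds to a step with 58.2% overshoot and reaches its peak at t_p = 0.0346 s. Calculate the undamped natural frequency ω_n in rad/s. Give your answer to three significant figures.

ω_n ≈ 92.1 rad/s

ζ from %OS: ζ = |ln 0.582|/√(π²+ln²0.582) = 0.170.
From t_p = π/ω_d, ω_d = π/0.0346 = 90.8 rad/s, so ω_n = ω_d/√(1−ζ²) = 92.1 rad/s.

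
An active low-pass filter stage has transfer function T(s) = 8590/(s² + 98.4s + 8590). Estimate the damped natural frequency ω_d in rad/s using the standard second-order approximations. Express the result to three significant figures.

Matching coefficients with s² + 2ζω_n s + ω_n² gives ω_n² = 8590 ⇒ ω_n = 92.7 rad/s, and ζ = 98.4/(2ω_n) = 0.531.
ω_d = 92.7·√(1 − 0.531²) = 78.5 rad/s.

ω_d ≈ 78.5 rad/s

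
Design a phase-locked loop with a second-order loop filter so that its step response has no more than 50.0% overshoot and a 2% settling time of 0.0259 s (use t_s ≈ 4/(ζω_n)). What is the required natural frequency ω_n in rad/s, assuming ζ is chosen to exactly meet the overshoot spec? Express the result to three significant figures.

ω_n ≈ 717 rad/s

From %OS = 100·exp(−πζ/√(1−ζ²)), invert to get ζ = −ln(OS)/√(π² + ln²(OS)) with OS = 0.500.
−ln 0.500 = 0.6931, so ζ = 0.6931/√(π² + 0.4805) = 0.215.
From t_s ≈ 4/(ζω_n): ω_n = 4/(ζ·t_s) = 4/(0.215·0.0259) = 717 rad/s.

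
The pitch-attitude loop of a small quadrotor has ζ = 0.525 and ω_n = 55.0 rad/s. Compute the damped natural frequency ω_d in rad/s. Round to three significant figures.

ω_d ≈ 46.8 rad/s

ω_d = ω_n√(1−ζ²) = 55.0·√0.724 = 46.8 rad/s.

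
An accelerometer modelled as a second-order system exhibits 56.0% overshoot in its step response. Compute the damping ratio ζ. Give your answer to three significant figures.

ζ = −ln(OS)/√(π² + (ln OS)²). With OS = 0.560, ln OS = −0.5798 and ζ = 0.5798/3.195 = 0.181.

ζ ≈ 0.181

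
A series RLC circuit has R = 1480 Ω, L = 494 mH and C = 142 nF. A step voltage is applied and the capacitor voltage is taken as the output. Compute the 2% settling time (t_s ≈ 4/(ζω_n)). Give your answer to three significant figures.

For a series RLC circuit (capacitor voltage as output), ω_n = 1/√(LC) = 1/√(494 mH · 142 nF) = 3780 rad/s.
ζ = (R/2)·√(C/L) = (1480/2)·√(142 nF/494 mH) = 0.397.
t_s ≈ 4/(ζω_n) = 0.00267 s.

t_s ≈ 0.00267 s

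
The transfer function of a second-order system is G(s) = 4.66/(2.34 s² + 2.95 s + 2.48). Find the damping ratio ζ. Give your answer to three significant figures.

ζ ≈ 0.612

Dividing through by 2.34: denominator becomes s² + 1.261 s + 1.060.
So ω_n = √1.060 = 1.03 rad/s and ζ = 1.261/(2·1.03) = 0.612.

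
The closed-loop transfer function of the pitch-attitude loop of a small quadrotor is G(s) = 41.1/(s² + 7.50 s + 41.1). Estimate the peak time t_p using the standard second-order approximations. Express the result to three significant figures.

t_p ≈ 0.604 s

ω_n = √41.1 = 6.41 rad/s; ζ = 7.50/(2·6.41) = 0.585.
ω_d = ω_n√(1−ζ²) = 5.20 rad/s. Then t_p = π/ω_d = 0.604 s.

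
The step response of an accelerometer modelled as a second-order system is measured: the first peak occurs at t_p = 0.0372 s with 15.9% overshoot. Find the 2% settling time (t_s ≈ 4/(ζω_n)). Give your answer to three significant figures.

From the overshoot, ζ = −ln(OS)/√(π²+ln²(OS)) = 0.505.
From t_p = π/ω_d, ω_d = π/0.0372 = 84.5 rad/s, so ω_n = ω_d/√(1−ζ²) = 97.9 rad/s.
t_s ≈ 4/(ζω_n) = 4/(0.505·97.9) = 0.0809 s.

t_s ≈ 0.0809 s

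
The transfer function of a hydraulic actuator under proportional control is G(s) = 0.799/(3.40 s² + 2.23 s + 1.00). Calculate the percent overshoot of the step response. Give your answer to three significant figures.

%OS ≈ 9.21%

Dividing through by 3.40: denominator becomes s² + 0.6559 s + 0.2941.
So ω_n = √0.2941 = 0.542 rad/s and ζ = 0.6559/(2·0.542) = 0.605.
%OS = 100·exp(−πζ/√(1−ζ²)) = 9.21%.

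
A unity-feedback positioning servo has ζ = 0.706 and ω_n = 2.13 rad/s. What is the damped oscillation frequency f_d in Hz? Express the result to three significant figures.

f_d ≈ 0.240 Hz

ω_d = ω_n√(1−ζ²) = 2.13·√0.502 = 1.51 rad/s.
f_d = ω_d/(2π) = 0.240 Hz.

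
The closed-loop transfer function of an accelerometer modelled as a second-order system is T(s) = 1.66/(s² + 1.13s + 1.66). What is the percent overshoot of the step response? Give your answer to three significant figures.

%OS ≈ 21.6%

Comparing the denominator to s² + 2ζω_n s + ω_n²: ω_n = √1.66 = 1.29 rad/s, and 2ζω_n = 1.13 so ζ = 1.13/(2·1.29) = 0.439.
%OS = 100·exp(−πζ/√(1−ζ²)) = 21.6%.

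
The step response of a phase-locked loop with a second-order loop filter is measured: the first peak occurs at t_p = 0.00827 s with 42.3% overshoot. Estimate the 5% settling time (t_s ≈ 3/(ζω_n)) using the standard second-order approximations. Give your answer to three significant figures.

From the overshoot, ζ = −ln(OS)/√(π²+ln²(OS)) = 0.264.
From t_p = π/ω_d, ω_d = π/0.00827 = 380 rad/s, so ω_n = ω_d/√(1−ζ²) = 394 rad/s.
t_s ≈ 3/(ζω_n) = 3/(0.264·394) = 0.0288 s.

t_s ≈ 0.0288 s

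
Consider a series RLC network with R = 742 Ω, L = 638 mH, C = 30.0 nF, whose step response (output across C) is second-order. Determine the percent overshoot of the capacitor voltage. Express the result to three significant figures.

For a series RLC circuit (capacitor voltage as output), ω_n = 1/√(LC) = 1/√(638 mH · 30.0 nF) = 7230 rad/s.
ζ = (R/2)·√(C/L) = (742/2)·√(30.0 nF/638 mH) = 0.0804.
Overshoot: exp(−π·0.0804/√(1−0.0804²)) = 0.776, i.e. 77.6%.

%OS ≈ 77.6%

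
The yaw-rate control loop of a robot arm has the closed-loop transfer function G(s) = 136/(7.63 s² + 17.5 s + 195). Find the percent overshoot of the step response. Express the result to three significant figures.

%OS ≈ 48.1%

Dividing through by 7.63: denominator becomes s² + 2.294 s + 25.56.
So ω_n = √25.56 = 5.06 rad/s and ζ = 2.294/(2·5.06) = 0.227.
%OS = 100 e^{−πζ/√(1−ζ²)} with ζ = 0.227 gives 48.1%.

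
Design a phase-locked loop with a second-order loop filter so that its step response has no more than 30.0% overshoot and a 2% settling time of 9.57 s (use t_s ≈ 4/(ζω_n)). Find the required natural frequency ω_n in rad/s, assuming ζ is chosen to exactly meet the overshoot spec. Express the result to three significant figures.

ω_n ≈ 1.17 rad/s

From %OS = 100·exp(−πζ/√(1−ζ²)), invert to get ζ = −ln(OS)/√(π² + ln²(OS)) with OS = 0.300.
−ln 0.300 = 1.204, so ζ = 1.204/√(π² + 1.450) = 0.358.
Then ω_n = 4/(ζ t_s) = 4/(0.358 × 9.57) = 1.17 rad/s.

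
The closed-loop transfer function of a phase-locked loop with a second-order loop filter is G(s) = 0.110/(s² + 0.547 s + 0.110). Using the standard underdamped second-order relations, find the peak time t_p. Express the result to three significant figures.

Comparing the denominator to s² + 2ζω_n s + ω_n²: ω_n = √0.110 = 0.332 rad/s, and 2ζω_n = 0.547 so ζ = 0.547/(2·0.332) = 0.825.
ω_d = 0.332·√(1 − 0.825²) = 0.188 rad/s. Then t_p = π/ω_d = 16.7 s.

t_p ≈ 16.7 s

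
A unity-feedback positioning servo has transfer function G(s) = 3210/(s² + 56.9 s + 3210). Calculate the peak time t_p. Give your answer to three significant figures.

ω_n = √3210 = 56.7 rad/s; ζ = 56.9/(2·56.7) = 0.502.
The damped frequency ω_d = ω_n√(1−ζ²) = 49.0 rad/s. Then t_p = π/ω_d = 0.0641 s.

t_p ≈ 0.0641 s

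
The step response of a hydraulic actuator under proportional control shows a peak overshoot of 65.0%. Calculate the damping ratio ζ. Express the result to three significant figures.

ζ ≈ 0.136

Inverting the overshoot relation: ζ = |ln 0.650|/√(π² + ln²0.650) = 0.136.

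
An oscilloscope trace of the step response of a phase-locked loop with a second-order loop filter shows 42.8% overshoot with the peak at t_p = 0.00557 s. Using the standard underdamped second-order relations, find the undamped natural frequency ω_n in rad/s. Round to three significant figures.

ω_n ≈ 584 rad/s

ζ from %OS: ζ = |ln 0.428|/√(π²+ln²0.428) = 0.261.
t_p = π/ω_d ⇒ ω_d = 564 rad/s; then ω_n = ω_d/√(1−ζ²) = 584 rad/s.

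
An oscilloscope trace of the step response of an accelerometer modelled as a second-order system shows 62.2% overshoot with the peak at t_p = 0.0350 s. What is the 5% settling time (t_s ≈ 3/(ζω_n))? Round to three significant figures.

t_s ≈ 0.221 s

ζ from %OS: ζ = |ln 0.622|/√(π²+ln²0.622) = 0.149.
From t_p = π/ω_d, ω_d = π/0.0350 = 89.8 rad/s, so ω_n = ω_d/√(1−ζ²) = 90.8 rad/s.
t_s ≈ 3/(ζω_n) = 3/(0.149·90.8) = 0.221 s.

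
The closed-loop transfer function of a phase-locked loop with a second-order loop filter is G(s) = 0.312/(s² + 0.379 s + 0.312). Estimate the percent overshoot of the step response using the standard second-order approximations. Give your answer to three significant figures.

Comparing the denominator to s² + 2ζω_n s + ω_n²: ω_n = √0.312 = 0.559 rad/s, and 2ζω_n = 0.379 so ζ = 0.379/(2·0.559) = 0.339.
Overshoot: exp(−π·0.339/√(1−0.339²)) = 0.322, i.e. 32.2%.

%OS ≈ 32.2%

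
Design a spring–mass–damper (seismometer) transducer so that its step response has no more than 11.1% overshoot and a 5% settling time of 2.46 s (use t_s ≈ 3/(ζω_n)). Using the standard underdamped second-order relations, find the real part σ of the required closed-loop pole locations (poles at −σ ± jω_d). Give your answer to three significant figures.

σ ≈ 1.22

The settling-time spec alone fixes σ = ζω_n = 3/t_s = 3/2.46 = 1.22.
(Overshoot then fixes ζ = 0.573 and hence ω_d = σ·√(1−ζ²)/ζ = 1.74 rad/s.)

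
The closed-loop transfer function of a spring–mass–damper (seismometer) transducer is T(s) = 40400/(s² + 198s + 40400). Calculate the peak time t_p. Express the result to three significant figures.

t_p ≈ 0.0180 s

ω_n = √40400 = 201 rad/s; ζ = 198/(2·201) = 0.493.
The damped frequency ω_d = ω_n√(1−ζ²) = 175 rad/s. Then t_p = π/ω_d = 0.0180 s.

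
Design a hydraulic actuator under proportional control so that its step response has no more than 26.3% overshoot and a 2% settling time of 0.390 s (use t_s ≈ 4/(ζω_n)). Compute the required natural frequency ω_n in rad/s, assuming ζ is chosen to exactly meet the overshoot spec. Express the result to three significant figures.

ζ = −ln(OS)/√(π² + (ln OS)²). With OS = 0.263, ln OS = −1.336 and ζ = 1.336/3.414 = 0.391.
Then ω_n = 4/(ζ t_s) = 4/(0.391 × 0.390) = 26.2 rad/s.

ω_n ≈ 26.2 rad/s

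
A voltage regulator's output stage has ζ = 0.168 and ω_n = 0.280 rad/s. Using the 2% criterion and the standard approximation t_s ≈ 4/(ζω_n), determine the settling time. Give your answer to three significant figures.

t_s ≈ 85.0 s

t_s ≈ 4/(ζω_n) = 4/(0.168 × 0.280) = 85.0 s.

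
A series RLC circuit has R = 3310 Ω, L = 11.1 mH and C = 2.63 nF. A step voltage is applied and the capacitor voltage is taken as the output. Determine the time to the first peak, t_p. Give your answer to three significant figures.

For a series RLC circuit (capacitor voltage as output), ω_n = 1/√(LC) = 1/√(11.1 mH · 2.63 nF) = 185000 rad/s.
ζ = (R/2)·√(C/L) = (3310/2)·√(2.63 nF/11.1 mH) = 0.806.
The damped frequency ω_d = ω_n√(1−ζ²) = 110000 rad/s. t_p = π/ω_d = 0.0000286 s.

t_p ≈ 0.0000286 s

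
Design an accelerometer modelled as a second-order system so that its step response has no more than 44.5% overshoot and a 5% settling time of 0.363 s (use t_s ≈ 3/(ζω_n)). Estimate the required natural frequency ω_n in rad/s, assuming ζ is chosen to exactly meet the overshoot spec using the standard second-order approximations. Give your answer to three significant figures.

ω_n ≈ 33.1 rad/s

From %OS = 100·exp(−πζ/√(1−ζ²)), invert to get ζ = −ln(OS)/√(π² + ln²(OS)) with OS = 0.445.
−ln 0.445 = 0.8097, so ζ = 0.8097/√(π² + 0.6556) = 0.250.
Then ω_n = 3/(ζ t_s) = 3/(0.250 × 0.363) = 33.1 rad/s.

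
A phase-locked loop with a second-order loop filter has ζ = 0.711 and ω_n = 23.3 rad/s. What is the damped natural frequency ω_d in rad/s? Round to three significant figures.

ω_d ≈ 16.4 rad/s

ω_d = ω_n√(1−ζ²) = 23.3·√0.494 = 16.4 rad/s.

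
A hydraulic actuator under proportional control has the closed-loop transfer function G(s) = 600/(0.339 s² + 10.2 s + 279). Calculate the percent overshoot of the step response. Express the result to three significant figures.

%OS ≈ 14.4%

Dividing through by 0.339: denominator becomes s² + 30.09 s + 823.0.
So ω_n = √823.0 = 28.7 rad/s and ζ = 30.09/(2·28.7) = 0.524.
Overshoot: exp(−π·0.524/√(1−0.524²)) = 0.144, i.e. 14.4%.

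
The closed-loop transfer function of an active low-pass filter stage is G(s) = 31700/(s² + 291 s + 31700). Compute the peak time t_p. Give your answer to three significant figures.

t_p ≈ 0.0306 s

Matching coefficients with s² + 2ζω_n s + ω_n² gives ω_n² = 31700 ⇒ ω_n = 178 rad/s, and ζ = 291/(2ω_n) = 0.817.
The damped frequency ω_d = ω_n√(1−ζ²) = 103 rad/s. Then t_p = π/ω_d = 0.0306 s.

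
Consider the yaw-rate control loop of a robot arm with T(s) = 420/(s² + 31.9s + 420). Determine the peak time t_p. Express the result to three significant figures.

Comparing the denominator to s² + 2ζω_n s + ω_n²: ω_n = √420 = 20.5 rad/s, and 2ζω_n = 31.9 so ζ = 31.9/(2·20.5) = 0.778.
The damped frequency ω_d = ω_n√(1−ζ²) = 12.9 rad/s. Then t_p = π/ω_d = 0.244 s.

t_p ≈ 0.244 s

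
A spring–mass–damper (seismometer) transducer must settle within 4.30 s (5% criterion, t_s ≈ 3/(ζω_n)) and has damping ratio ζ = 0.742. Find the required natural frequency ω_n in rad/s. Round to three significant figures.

ω_n ≈ 0.940 rad/s

Rearranging t_s ≈ 3/(ζω_n) gives ω_n = 3/(ζ·t_s) = 3/(0.742 × 4.30) = 0.940 rad/s.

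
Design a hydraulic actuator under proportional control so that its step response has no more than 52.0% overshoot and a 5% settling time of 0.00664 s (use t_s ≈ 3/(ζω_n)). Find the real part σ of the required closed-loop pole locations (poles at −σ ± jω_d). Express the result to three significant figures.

The settling-time spec alone fixes σ = ζω_n = 3/t_s = 3/0.00664 = 452.
(Overshoot then fixes ζ = 0.204 and hence ω_d = σ·√(1−ζ²)/ζ = 2170 rad/s.)

σ ≈ 452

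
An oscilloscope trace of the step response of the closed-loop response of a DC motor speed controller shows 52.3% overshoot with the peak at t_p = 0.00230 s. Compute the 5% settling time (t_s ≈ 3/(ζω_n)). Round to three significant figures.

t_s ≈ 0.0106 s

From the overshoot, ζ = −ln(OS)/√(π²+ln²(OS)) = 0.202.
From t_p = π/ω_d, ω_d = π/0.00230 = 1370 rad/s, so ω_n = ω_d/√(1−ζ²) = 1390 rad/s.
t_s ≈ 3/(ζω_n) = 3/(0.202·1390) = 0.0106 s.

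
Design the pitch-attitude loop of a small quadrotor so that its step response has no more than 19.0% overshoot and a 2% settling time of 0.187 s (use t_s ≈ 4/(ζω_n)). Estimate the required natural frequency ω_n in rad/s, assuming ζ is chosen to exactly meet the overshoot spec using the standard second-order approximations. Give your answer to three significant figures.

ζ = −ln(OS)/√(π² + (ln OS)²). With OS = 0.190, ln OS = −1.661 and ζ = 1.661/3.554 = 0.467.
From t_s ≈ 4/(ζω_n): ω_n = 4/(ζ·t_s) = 4/(0.467·0.187) = 45.8 rad/s.

ω_n ≈ 45.8 rad/s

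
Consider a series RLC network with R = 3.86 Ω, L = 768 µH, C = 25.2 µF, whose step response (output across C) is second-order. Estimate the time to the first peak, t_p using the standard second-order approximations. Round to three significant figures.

t_p ≈ 0.000466 s

For a series RLC circuit (capacitor voltage as output), ω_n = 1/√(LC) = 1/√(768 µH · 25.2 µF) = 7190 rad/s.
ζ = (R/2)·√(C/L) = (3.86/2)·√(25.2 µF/768 µH) = 0.350.
The damped frequency ω_d = ω_n√(1−ζ²) = 6730 rad/s. t_p = π/ω_d = 0.000466 s.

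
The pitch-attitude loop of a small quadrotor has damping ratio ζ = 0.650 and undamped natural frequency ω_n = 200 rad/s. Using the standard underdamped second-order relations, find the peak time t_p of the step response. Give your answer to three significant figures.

t_p ≈ 0.0207 s

The damped frequency is ω_d = ω_n√(1−ζ²) = 200·√(1−0.423) = 152 rad/s.
Peak time t_p = π/ω_d = π/152 = 0.0207 s.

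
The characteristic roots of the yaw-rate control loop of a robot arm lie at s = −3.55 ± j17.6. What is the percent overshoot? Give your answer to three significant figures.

%OS ≈ 53.1%

|pole| = ω_n = √(3.55² + 17.6²) = 18.0 rad/s; ζ = cos θ = σ/ω_n = 0.198.
%OS = 100·exp(−πζ/√(1−ζ²)) = 53.1%.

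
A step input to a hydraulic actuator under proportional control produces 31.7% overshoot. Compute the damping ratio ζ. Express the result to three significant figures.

ζ ≈ 0.343

ζ = −ln(OS)/√(π² + (ln OS)²). With OS = 0.317, ln OS = −1.149 and ζ = 1.149/3.345 = 0.343.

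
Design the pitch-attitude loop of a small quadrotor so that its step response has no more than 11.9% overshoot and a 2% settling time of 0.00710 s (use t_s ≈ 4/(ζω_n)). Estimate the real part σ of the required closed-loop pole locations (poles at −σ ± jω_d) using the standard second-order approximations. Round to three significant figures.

σ ≈ 563

The settling-time spec alone fixes σ = ζω_n = 4/t_s = 4/0.00710 = 563.
(Overshoot then fixes ζ = 0.561 and hence ω_d = σ·√(1−ζ²)/ζ = 831 rad/s.)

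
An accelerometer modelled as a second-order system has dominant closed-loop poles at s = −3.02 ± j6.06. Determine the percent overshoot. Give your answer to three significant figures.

%OS ≈ 20.9%

|pole| = ω_n = √(3.02² + 6.06²) = 6.77 rad/s; ζ = cos θ = σ/ω_n = 0.446.
%OS = 100·exp(−πζ/√(1−ζ²)) = 20.9%.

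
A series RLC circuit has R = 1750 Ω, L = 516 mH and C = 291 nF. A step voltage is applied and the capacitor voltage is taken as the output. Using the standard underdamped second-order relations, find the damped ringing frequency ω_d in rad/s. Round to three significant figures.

For a series RLC circuit (capacitor voltage as output), ω_n = 1/√(LC) = 1/√(516 mH · 291 nF) = 2580 rad/s.
ζ = (R/2)·√(C/L) = (1750/2)·√(291 nF/516 mH) = 0.657.
The damped frequency ω_d = ω_n√(1−ζ²) = 1950 rad/s.

ω_d ≈ 1950 rad/s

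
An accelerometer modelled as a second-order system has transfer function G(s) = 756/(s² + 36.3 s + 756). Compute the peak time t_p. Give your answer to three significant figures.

t_p ≈ 0.152 s

Comparing the denominator to s² + 2ζω_n s + ω_n²: ω_n = √756 = 27.5 rad/s, and 2ζω_n = 36.3 so ζ = 36.3/(2·27.5) = 0.660.
ω_d = 27.5·√(1 − 0.660²) = 20.7 rad/s. Then t_p = π/ω_d = 0.152 s.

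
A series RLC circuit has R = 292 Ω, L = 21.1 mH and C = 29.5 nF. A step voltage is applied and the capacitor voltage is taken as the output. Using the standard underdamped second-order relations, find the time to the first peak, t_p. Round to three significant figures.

t_p ≈ 0.0000796 s

For a series RLC circuit (capacitor voltage as output), ω_n = 1/√(LC) = 1/√(21.1 mH · 29.5 nF) = 40100 rad/s.
ζ = (R/2)·√(C/L) = (292/2)·√(29.5 nF/21.1 mH) = 0.173.
ω_d = 40100·√(1 − 0.173²) = 39500 rad/s. t_p = π/ω_d = 0.0000796 s.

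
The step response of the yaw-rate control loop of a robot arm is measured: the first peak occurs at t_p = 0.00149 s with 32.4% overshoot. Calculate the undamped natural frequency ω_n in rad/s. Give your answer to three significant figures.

ω_n ≈ 2240 rad/s

ζ from %OS: ζ = |ln 0.324|/√(π²+ln²0.324) = 0.338.
From t_p = π/ω_d, ω_d = π/0.00149 = 2110 rad/s, so ω_n = ω_d/√(1−ζ²) = 2240 rad/s.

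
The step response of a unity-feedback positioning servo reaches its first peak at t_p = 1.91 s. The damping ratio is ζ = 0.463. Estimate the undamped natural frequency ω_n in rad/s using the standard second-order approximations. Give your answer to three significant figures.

Peak time t_p = π/ω_d, so ω_d = π/t_p = π/1.91 = 1.64 rad/s.
ω_n = ω_d/√(1−ζ²) = 1.64/√0.786 = 1.86 rad/s.

ω_n ≈ 1.86 rad/s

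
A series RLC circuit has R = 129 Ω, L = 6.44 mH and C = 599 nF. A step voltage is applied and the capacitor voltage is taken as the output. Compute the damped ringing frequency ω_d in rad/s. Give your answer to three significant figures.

For a series RLC circuit (capacitor voltage as output), ω_n = 1/√(LC) = 1/√(6.44 mH · 599 nF) = 16100 rad/s.
ζ = (R/2)·√(C/L) = (129/2)·√(599 nF/6.44 mH) = 0.622.
ω_d = 16100·√(1 − 0.622²) = 12600 rad/s.

ω_d ≈ 12600 rad/s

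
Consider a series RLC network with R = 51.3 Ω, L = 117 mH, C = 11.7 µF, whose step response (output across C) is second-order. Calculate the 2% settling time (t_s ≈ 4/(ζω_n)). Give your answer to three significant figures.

For a series RLC circuit (capacitor voltage as output), ω_n = 1/√(LC) = 1/√(117 mH · 11.7 µF) = 855 rad/s.
ζ = (R/2)·√(C/L) = (51.3/2)·√(11.7 µF/117 mH) = 0.257.
t_s ≈ 4/(ζω_n) = 0.0182 s.

t_s ≈ 0.0182 s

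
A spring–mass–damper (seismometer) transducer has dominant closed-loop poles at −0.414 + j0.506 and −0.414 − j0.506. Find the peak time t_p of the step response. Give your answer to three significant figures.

t_p = π/ω_d with ω_d = 0.506 (the imaginary part), so t_p = 6.21 s.

t_p ≈ 6.21 s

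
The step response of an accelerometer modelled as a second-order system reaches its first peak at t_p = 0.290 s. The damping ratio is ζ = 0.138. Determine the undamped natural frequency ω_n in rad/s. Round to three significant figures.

ω_n ≈ 10.9 rad/s

Peak time t_p = π/ω_d, so ω_d = π/t_p = π/0.290 = 10.8 rad/s.
ω_n = ω_d/√(1−ζ²) = 10.8/√0.981 = 10.9 rad/s.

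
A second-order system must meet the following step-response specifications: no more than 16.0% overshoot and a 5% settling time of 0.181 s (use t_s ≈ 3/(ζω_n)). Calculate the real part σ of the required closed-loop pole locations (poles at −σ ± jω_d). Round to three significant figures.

σ ≈ 16.6

The settling-time spec alone fixes σ = ζω_n = 3/t_s = 3/0.181 = 16.6.
(Overshoot then fixes ζ = 0.504 and hence ω_d = σ·√(1−ζ²)/ζ = 28.4 rad/s.)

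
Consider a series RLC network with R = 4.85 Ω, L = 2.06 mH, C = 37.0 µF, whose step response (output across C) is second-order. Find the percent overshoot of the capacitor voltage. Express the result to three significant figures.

For a series RLC circuit (capacitor voltage as output), ω_n = 1/√(LC) = 1/√(2.06 mH · 37.0 µF) = 3620 rad/s.
ζ = (R/2)·√(C/L) = (4.85/2)·√(37.0 µF/2.06 mH) = 0.325.
%OS = 100 e^{−πζ/√(1−ζ²)} with ζ = 0.325 gives 34.0%.

%OS ≈ 34.0%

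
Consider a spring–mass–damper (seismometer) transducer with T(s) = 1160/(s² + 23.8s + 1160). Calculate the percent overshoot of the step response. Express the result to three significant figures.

%OS ≈ 31.0%

ω_n = √1160 = 34.1 rad/s; ζ = 23.8/(2·34.1) = 0.349.
Overshoot: exp(−π·0.349/√(1−0.349²)) = 0.310, i.e. 31.0%.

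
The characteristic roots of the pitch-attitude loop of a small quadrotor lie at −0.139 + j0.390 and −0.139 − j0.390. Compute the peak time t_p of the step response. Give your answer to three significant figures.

t_p ≈ 8.06 s

t_p = π/ω_d with ω_d = 0.390 (the imaginary part), so t_p = 8.06 s.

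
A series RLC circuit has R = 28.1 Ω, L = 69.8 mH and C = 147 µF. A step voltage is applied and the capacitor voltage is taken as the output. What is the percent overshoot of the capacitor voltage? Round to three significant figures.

%OS ≈ 7.06%

For a series RLC circuit (capacitor voltage as output), ω_n = 1/√(LC) = 1/√(69.8 mH · 147 µF) = 312 rad/s.
ζ = (R/2)·√(C/L) = (28.1/2)·√(147 µF/69.8 mH) = 0.645.
%OS = 100 e^{−πζ/√(1−ζ²)} with ζ = 0.645 gives 7.06%.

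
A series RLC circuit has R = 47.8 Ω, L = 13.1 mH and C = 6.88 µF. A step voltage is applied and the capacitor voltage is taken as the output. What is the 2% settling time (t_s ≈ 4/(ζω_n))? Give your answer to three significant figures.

For a series RLC circuit (capacitor voltage as output), ω_n = 1/√(LC) = 1/√(13.1 mH · 6.88 µF) = 3330 rad/s.
ζ = (R/2)·√(C/L) = (47.8/2)·√(6.88 µF/13.1 mH) = 0.548.
t_s ≈ 4/(ζω_n) = 0.00219 s.

t_s ≈ 0.00219 s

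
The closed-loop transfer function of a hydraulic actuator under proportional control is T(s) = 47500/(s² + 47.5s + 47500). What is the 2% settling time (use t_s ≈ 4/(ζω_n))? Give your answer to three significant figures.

Comparing the denominator to s² + 2ζω_n s + ω_n²: ω_n = √47500 = 218 rad/s, and 2ζω_n = 47.5 so ζ = 47.5/(2·218) = 0.109.
t_s ≈ 4/(ζω_n) = 4/(0.109·218) = 0.168 s.

t_s ≈ 0.168 s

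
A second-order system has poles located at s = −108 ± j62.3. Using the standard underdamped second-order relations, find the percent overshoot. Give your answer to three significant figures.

%OS ≈ 0.431%

|pole| = ω_n = √(108² + 62.3²) = 125 rad/s; ζ = cos θ = σ/ω_n = 0.866.
%OS = 100 e^{−πζ/√(1−ζ²)} with ζ = 0.866 gives 0.431%.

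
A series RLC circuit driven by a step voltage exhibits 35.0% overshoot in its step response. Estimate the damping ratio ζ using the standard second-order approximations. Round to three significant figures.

ζ ≈ 0.317

Inverting the overshoot relation: ζ = |ln 0.350|/√(π² + ln²0.350) = 0.317.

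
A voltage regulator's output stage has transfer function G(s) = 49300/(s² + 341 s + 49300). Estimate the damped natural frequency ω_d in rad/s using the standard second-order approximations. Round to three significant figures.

ω_n = √49300 = 222 rad/s; ζ = 341/(2·222) = 0.768.
ω_d = 222·√(1 − 0.768²) = 142 rad/s.

ω_d ≈ 142 rad/s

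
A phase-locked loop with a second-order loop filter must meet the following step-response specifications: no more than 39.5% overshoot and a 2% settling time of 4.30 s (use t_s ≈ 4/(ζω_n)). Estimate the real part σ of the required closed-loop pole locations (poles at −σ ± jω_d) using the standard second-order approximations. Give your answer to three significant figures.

The settling-time spec alone fixes σ = ζω_n = 4/t_s = 4/4.30 = 0.930.
(Overshoot then fixes ζ = 0.284 and hence ω_d = σ·√(1−ζ²)/ζ = 3.15 rad/s.)

σ ≈ 0.930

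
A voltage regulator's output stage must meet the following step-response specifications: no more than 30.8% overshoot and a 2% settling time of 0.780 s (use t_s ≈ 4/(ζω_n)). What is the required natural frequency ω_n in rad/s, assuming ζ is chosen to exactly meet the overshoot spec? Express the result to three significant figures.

ω_n ≈ 14.6 rad/s

Inverting the overshoot relation: ζ = |ln 0.308|/√(π² + ln²0.308) = 0.351.
From t_s ≈ 4/(ζω_n): ω_n = 4/(ζ·t_s) = 4/(0.351·0.780) = 14.6 rad/s.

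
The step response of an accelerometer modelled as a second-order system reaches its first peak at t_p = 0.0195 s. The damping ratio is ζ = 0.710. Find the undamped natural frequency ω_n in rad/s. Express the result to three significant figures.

ω_n ≈ 229 rad/s

Peak time t_p = π/ω_d, so ω_d = π/t_p = π/0.0195 = 161 rad/s.
ω_n = ω_d/√(1−ζ²) = 161/√0.496 = 229 rad/s.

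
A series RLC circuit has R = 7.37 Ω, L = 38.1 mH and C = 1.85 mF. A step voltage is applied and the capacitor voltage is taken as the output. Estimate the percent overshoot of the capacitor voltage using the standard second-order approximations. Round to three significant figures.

%OS ≈ 1.26%

For a series RLC circuit (capacitor voltage as output), ω_n = 1/√(LC) = 1/√(38.1 mH · 1.85 mF) = 119 rad/s.
ζ = (R/2)·√(C/L) = (7.37/2)·√(1.85 mF/38.1 mH) = 0.812.
%OS = 100·exp(−πζ/√(1−ζ²)) = 1.26%.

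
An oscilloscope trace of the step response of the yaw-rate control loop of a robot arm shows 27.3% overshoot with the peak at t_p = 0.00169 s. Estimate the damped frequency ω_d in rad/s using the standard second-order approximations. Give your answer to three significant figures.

t_p = π/ω_d, so ω_d = π/0.00169 = 1860 rad/s.

ω_d ≈ 1860 rad/s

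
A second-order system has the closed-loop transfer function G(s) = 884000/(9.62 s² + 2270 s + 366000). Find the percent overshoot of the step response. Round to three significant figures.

Dividing through by 9.62: denominator becomes s² + 236.0 s + 38050.
So ω_n = √38050 = 195 rad/s and ζ = 236.0/(2·195) = 0.605.
%OS = 100·exp(−πζ/√(1−ζ²)) = 9.20%.

%OS ≈ 9.20%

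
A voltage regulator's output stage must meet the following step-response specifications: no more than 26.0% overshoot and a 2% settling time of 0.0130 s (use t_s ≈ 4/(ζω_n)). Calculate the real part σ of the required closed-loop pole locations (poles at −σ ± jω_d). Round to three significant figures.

The settling-time spec alone fixes σ = ζω_n = 4/t_s = 4/0.0130 = 308.
(Overshoot then fixes ζ = 0.394 and hence ω_d = σ·√(1−ζ²)/ζ = 718 rad/s.)

σ ≈ 308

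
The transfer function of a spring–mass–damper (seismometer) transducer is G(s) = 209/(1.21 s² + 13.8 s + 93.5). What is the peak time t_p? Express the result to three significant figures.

Dividing through by 1.21: denominator becomes s² + 11.40 s + 77.27.
So ω_n = √77.27 = 8.79 rad/s and ζ = 11.40/(2·8.79) = 0.649.
ω_d = 8.79·√(1 − 0.649²) = 6.69 rad/s. t_p = π/ω_d = 0.470 s.

t_p ≈ 0.470 s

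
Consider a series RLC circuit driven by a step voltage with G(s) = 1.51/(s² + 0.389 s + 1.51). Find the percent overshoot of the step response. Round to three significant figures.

Matching coefficients with s² + 2ζω_n s + ω_n² gives ω_n² = 1.51 ⇒ ω_n = 1.23 rad/s, and ζ = 0.389/(2ω_n) = 0.158.
%OS = 100 e^{−πζ/√(1−ζ²)} with ζ = 0.158 gives 60.4%.

%OS ≈ 60.4%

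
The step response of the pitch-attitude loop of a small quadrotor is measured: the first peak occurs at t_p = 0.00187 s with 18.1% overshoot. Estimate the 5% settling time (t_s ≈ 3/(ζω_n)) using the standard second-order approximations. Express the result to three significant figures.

ζ from %OS: ζ = |ln 0.181|/√(π²+ln²0.181) = 0.478.
t_p = π/ω_d ⇒ ω_d = 1680 rad/s; then ω_n = ω_d/√(1−ζ²) = 1910 rad/s.
t_s ≈ 3/(ζω_n) = 3/(0.478·1910) = 0.00328 s.

t_s ≈ 0.00328 s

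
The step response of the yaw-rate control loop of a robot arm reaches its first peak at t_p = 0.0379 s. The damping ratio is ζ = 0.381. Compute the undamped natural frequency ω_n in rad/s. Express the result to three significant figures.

Peak time t_p = π/ω_d, so ω_d = π/t_p = π/0.0379 = 82.9 rad/s.
ω_n = ω_d/√(1−ζ²) = 82.9/√0.855 = 89.7 rad/s.

ω_n ≈ 89.7 rad/s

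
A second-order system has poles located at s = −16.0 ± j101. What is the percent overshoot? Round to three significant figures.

%OS ≈ 60.8%

|pole| = ω_n = √(16.0² + 101²) = 102 rad/s; ζ = cos θ = σ/ω_n = 0.156.
Overshoot: exp(−π·0.156/√(1−0.156²)) = 0.608, i.e. 60.8%.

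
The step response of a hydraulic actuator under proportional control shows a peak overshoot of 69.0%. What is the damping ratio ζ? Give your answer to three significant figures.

ζ ≈ 0.117

From %OS = 100·exp(−πζ/√(1−ζ²)), invert to get ζ = −ln(OS)/√(π² + ln²(OS)) with OS = 0.690.
−ln 0.690 = 0.3711, so ζ = 0.3711/√(π² + 0.1377) = 0.117.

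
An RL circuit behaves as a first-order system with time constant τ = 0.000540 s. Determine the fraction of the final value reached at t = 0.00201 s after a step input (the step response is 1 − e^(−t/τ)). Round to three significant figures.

y(t)/y_∞ = 1 − e^(−t/τ) = 1 − e^(−0.00201/0.000540) = 1 − e^(−3.72) = 0.976.

y/y_∞ ≈ 0.976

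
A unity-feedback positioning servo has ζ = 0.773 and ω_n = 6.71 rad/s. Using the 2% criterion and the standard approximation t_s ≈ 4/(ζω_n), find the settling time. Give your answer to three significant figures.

t_s ≈ 0.771 s

t_s ≈ 4/(ζω_n) = 4/(0.773 × 6.71) = 0.771 s.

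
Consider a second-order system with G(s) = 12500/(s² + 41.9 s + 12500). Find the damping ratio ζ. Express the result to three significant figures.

ζ ≈ 0.187

Comparing the denominator to s² + 2ζω_n s + ω_n²: ω_n = √12500 = 112 rad/s, and 2ζω_n = 41.9 so ζ = 41.9/(2·112) = 0.187.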